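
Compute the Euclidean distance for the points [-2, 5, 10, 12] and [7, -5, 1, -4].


d = sqrt(sum of squared differences). (-2-7)^2=81, (5--5)^2=100, (10-1)^2=81, (12--4)^2=256. Sum = 518.

sqrt(518)


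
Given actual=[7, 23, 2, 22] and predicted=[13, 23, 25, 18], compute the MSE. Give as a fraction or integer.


MSE = (1/4) * ((7-13)^2=36 + (23-23)^2=0 + (2-25)^2=529 + (22-18)^2=16). Sum = 581. MSE = 581/4.

581/4


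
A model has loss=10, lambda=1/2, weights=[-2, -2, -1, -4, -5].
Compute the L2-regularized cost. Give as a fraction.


L2 sq norm = sum(w^2) = 50. J = 10 + 1/2 * 50 = 35.

35


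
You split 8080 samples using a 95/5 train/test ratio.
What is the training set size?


Test set = 8080 * 5% = 404. Training set = 8080 - 404 = 7676.

7676


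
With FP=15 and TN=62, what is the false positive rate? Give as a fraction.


FPR = FP / (FP + TN) = 15 / 77 = 15/77.

15/77


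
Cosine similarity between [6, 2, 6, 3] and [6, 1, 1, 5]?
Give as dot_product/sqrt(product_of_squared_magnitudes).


dot = 59. |a|^2 = 85, |b|^2 = 63. cos = 59/sqrt(5355).

59/sqrt(5355)


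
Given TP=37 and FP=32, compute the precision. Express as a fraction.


Precision = TP / (TP + FP) = 37 / 69 = 37/69.

37/69


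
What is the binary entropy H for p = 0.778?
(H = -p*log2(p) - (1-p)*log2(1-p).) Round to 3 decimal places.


H = -0.778*log2(0.778) - 0.222*log2(0.222) = 0.764.

0.764


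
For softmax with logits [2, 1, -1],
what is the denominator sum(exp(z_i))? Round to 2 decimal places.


Denom = e^2=7.3891 + e^1=2.7183 + e^-1=0.3679. Sum = 10.4753, which rounds to 10.48.

10.48


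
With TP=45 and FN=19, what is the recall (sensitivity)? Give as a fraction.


Recall = TP / (TP + FN) = 45 / 64 = 45/64.

45/64


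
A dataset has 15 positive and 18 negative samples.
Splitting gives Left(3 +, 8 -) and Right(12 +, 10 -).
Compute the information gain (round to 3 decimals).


H(parent) = 0.9940. H(left) = 0.8454, H(right) = 0.9940. Weighted = (11/33)*0.8454 + (22/33)*0.9940 = 0.9445. IG = 0.9940 - 0.9445 = 0.0495, which rounds to 0.050.

0.050


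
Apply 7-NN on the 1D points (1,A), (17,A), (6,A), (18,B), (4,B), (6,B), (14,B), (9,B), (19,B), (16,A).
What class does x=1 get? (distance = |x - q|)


Distances: |1-1|=0, |17-1|=16, |6-1|=5, |18-1|=17, |4-1|=3, |6-1|=5, |14-1|=13, |9-1|=8, |19-1|=18, |16-1|=15. 7 nearest: (1,A), (4,B), (6,A), (6,B), (9,B), (14,B), (16,A). Counts: {'A': 3, 'B': 4}. Majority class: B.

B


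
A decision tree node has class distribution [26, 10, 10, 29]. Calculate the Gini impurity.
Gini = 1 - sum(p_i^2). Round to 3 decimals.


Total = 75. Proportions: 26/75, 10/75, 10/75, 29/75. sum(p_i^2) = 0.3052. Gini = 1 - 0.3052 = 0.6948, which rounds to 0.695.

0.695


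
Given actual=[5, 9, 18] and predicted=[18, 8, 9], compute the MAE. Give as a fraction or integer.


MAE = (1/3) * (|5-18|=13 + |9-8|=1 + |18-9|=9). Sum = 23. MAE = 23/3.

23/3


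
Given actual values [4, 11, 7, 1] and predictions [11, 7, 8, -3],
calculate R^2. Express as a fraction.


Mean(y) = 23/4. SS_res = 82. SS_tot = 219/4. R^2 = 1 - 82/(219/4) = -109/219.

-109/219


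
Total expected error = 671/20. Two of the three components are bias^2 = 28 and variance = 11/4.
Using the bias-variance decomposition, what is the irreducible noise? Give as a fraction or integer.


Total error = bias^2 + variance + irreducible noise. So irreducible noise = 671/20 - 28 - 11/4 = 14/5.

14/5


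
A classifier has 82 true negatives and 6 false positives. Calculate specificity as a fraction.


Specificity = TN / (TN + FP) = 82 / 88 = 41/44.

41/44


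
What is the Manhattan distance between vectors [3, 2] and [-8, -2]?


d = sum of absolute differences: |3--8|=11 + |2--2|=4 = 15.

15


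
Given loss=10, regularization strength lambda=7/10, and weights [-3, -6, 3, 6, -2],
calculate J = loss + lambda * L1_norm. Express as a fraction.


L1 norm = sum(|w|) = 20. J = 10 + 7/10 * 20 = 24.

24


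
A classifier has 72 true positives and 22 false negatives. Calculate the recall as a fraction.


Recall = TP / (TP + FN) = 72 / 94 = 36/47.

36/47


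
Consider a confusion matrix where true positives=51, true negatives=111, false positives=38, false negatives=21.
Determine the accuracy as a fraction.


Accuracy = (TP + TN) / (TP + TN + FP + FN) = (51 + 111) / 221 = 162/221.

162/221


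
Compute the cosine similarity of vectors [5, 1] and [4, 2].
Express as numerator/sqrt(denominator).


dot = 22. |a|^2 = 26, |b|^2 = 20. cos = 22/sqrt(520).

22/sqrt(520)


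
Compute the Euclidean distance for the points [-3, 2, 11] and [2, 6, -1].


d = sqrt(sum of squared differences). (-3-2)^2=25, (2-6)^2=16, (11--1)^2=144. Sum = 185.

sqrt(185)


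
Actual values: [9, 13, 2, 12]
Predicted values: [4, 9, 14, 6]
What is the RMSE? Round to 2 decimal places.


MSE = 55.2500. RMSE = sqrt(55.2500) = 7.43.

7.43


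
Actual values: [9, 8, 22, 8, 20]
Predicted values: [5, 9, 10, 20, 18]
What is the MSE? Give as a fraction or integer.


MSE = (1/5) * ((9-5)^2=16 + (8-9)^2=1 + (22-10)^2=144 + (8-20)^2=144 + (20-18)^2=4). Sum = 309. MSE = 309/5.

309/5


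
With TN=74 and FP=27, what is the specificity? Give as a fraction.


Specificity = TN / (TN + FP) = 74 / 101 = 74/101.

74/101


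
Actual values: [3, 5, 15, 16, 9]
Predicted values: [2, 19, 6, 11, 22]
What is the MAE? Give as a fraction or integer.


MAE = (1/5) * (|3-2|=1 + |5-19|=14 + |15-6|=9 + |16-11|=5 + |9-22|=13). Sum = 42. MAE = 42/5.

42/5


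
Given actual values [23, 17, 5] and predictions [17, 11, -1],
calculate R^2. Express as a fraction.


Mean(y) = 15. SS_res = 108. SS_tot = 168. R^2 = 1 - 108/(168) = 5/14.

5/14


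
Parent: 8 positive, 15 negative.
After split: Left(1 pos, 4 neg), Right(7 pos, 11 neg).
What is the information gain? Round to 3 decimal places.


H(parent) = 0.9321. H(left) = 0.7219, H(right) = 0.9641. Weighted = (5/23)*0.7219 + (18/23)*0.9641 = 0.9114. IG = 0.9321 - 0.9114 = 0.0207, which rounds to 0.021.

0.021


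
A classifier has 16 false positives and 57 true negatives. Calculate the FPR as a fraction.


FPR = FP / (FP + TN) = 16 / 73 = 16/73.

16/73


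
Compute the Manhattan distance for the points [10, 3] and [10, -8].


d = sum of absolute differences: |10-10|=0 + |3--8|=11 = 11.

11


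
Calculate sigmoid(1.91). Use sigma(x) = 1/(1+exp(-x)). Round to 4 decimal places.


sigma(1.91) = 1/(1+e^(-1.91)) = 1/(1+0.148080) = 1/1.148080 = 0.8710.

0.8710


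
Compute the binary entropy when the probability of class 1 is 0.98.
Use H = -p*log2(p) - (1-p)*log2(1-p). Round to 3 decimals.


H = -0.98*log2(0.98) - 0.02*log2(0.02) = 0.141.

0.141


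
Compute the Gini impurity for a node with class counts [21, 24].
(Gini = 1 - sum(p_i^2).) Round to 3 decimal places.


Total = 45. Proportions: 21/45, 24/45. sum(p_i^2) = 0.5022. Gini = 1 - 0.5022 = 0.4978, which rounds to 0.498.

0.498


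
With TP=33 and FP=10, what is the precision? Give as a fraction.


Precision = TP / (TP + FP) = 33 / 43 = 33/43.

33/43


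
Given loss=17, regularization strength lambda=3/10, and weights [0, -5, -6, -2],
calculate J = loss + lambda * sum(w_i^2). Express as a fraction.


L2 sq norm = sum(w^2) = 65. J = 17 + 3/10 * 65 = 73/2.

73/2


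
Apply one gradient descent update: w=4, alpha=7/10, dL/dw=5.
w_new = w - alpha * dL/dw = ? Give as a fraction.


w_new = 4 - 7/10 * 5 = 4 - 7/2 = 1/2.

1/2


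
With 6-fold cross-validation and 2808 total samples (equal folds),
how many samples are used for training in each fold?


Each validation fold has 2808/6 = 468 samples. Training set = 2808 - 468 = 2340.

2340


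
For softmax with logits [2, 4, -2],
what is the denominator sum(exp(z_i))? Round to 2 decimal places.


Denom = e^2=7.3891 + e^4=54.5982 + e^-2=0.1353. Sum = 62.1226, which rounds to 62.12.

62.12


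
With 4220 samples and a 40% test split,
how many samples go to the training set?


Test set = 4220 * 40% = 1688. Training set = 4220 - 1688 = 2532.

2532


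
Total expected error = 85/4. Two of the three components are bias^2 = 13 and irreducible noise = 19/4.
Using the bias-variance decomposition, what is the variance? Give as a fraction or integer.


Total error = bias^2 + variance + irreducible noise. So variance = 85/4 - 13 - 19/4 = 7/2.

7/2


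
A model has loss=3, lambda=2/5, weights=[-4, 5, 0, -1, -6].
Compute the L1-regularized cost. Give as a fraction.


L1 norm = sum(|w|) = 16. J = 3 + 2/5 * 16 = 47/5.

47/5


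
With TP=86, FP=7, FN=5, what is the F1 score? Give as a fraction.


Precision = 86/93 = 86/93. Recall = 86/91 = 86/91. F1 = 2*P*R/(P+R) = 43/46.

43/46


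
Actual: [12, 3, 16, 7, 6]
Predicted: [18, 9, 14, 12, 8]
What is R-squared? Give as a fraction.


Mean(y) = 44/5. SS_res = 105. SS_tot = 534/5. R^2 = 1 - 105/(534/5) = 3/178.

3/178


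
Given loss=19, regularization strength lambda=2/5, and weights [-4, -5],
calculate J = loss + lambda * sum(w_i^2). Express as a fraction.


L2 sq norm = sum(w^2) = 41. J = 19 + 2/5 * 41 = 177/5.

177/5


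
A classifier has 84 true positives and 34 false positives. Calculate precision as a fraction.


Precision = TP / (TP + FP) = 84 / 118 = 42/59.

42/59


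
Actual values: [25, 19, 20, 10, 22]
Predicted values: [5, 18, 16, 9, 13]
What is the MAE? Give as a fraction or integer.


MAE = (1/5) * (|25-5|=20 + |19-18|=1 + |20-16|=4 + |10-9|=1 + |22-13|=9). Sum = 35. MAE = 7.

7


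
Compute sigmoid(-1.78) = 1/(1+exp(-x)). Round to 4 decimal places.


sigma(-1.78) = 1/(1+e^(1.78)) = 1/(1+5.929856) = 1/6.929856 = 0.1443.

0.1443


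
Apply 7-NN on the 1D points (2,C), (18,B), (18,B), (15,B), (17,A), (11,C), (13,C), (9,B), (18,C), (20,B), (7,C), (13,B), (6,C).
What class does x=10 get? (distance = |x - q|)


Distances: |2-10|=8, |18-10|=8, |18-10|=8, |15-10|=5, |17-10|=7, |11-10|=1, |13-10|=3, |9-10|=1, |18-10|=8, |20-10|=10, |7-10|=3, |13-10|=3, |6-10|=4. 7 nearest: (9,B), (11,C), (13,B), (13,C), (7,C), (6,C), (15,B). Counts: {'B': 3, 'C': 4}. Majority class: C.

C


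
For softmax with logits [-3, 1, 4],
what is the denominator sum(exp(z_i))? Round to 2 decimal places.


Denom = e^-3=0.0498 + e^1=2.7183 + e^4=54.5982. Sum = 57.3663, which rounds to 57.37.

57.37


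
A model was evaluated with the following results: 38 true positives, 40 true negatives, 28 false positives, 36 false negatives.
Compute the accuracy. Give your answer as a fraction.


Accuracy = (TP + TN) / (TP + TN + FP + FN) = (38 + 40) / 142 = 39/71.

39/71


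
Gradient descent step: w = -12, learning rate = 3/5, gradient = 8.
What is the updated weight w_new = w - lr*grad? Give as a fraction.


w_new = -12 - 3/5 * 8 = -12 - 24/5 = -84/5.

-84/5


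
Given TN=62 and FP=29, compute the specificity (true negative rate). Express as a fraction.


Specificity = TN / (TN + FP) = 62 / 91 = 62/91.

62/91


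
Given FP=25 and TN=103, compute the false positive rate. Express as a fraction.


FPR = FP / (FP + TN) = 25 / 128 = 25/128.

25/128


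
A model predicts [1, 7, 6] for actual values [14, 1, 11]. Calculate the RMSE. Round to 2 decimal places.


MSE = 76.6667. RMSE = sqrt(76.6667) = 8.76.

8.76


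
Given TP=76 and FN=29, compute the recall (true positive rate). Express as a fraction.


Recall = TP / (TP + FN) = 76 / 105 = 76/105.

76/105


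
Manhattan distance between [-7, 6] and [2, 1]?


d = sum of absolute differences: |-7-2|=9 + |6-1|=5 = 14.

14


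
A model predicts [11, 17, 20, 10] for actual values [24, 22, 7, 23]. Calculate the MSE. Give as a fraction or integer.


MSE = (1/4) * ((24-11)^2=169 + (22-17)^2=25 + (7-20)^2=169 + (23-10)^2=169). Sum = 532. MSE = 133.

133


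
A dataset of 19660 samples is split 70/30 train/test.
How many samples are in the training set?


Test set = 19660 * 30% = 5898. Training set = 19660 - 5898 = 13762.

13762


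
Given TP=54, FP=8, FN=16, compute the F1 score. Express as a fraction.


Precision = 54/62 = 27/31. Recall = 54/70 = 27/35. F1 = 2*P*R/(P+R) = 9/11.

9/11


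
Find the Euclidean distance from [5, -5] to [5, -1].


d = sqrt(sum of squared differences). (5-5)^2=0, (-5--1)^2=16. Sum = 16.

4


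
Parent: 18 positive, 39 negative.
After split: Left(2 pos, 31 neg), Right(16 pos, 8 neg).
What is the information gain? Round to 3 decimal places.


H(parent) = 0.8997. H(left) = 0.3298, H(right) = 0.9183. Weighted = (33/57)*0.3298 + (24/57)*0.9183 = 0.5776. IG = 0.8997 - 0.5776 = 0.3221, which rounds to 0.322.

0.322


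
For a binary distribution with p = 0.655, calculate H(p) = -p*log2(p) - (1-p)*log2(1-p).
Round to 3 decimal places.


H = -0.655*log2(0.655) - 0.345*log2(0.345) = 0.930.

0.930


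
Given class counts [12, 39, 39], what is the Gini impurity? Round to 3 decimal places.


Total = 90. Proportions: 12/90, 39/90, 39/90. sum(p_i^2) = 0.3933. Gini = 1 - 0.3933 = 0.6067, which rounds to 0.607.

0.607


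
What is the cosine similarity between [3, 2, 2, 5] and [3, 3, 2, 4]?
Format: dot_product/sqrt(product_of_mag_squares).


dot = 39. |a|^2 = 42, |b|^2 = 38. cos = 39/sqrt(1596).

39/sqrt(1596)


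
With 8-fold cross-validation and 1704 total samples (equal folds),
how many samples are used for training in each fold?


Each validation fold has 1704/8 = 213 samples. Training set = 1704 - 213 = 1491.

1491


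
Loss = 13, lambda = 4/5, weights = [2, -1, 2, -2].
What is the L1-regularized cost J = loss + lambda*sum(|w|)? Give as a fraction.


L1 norm = sum(|w|) = 7. J = 13 + 4/5 * 7 = 93/5.

93/5


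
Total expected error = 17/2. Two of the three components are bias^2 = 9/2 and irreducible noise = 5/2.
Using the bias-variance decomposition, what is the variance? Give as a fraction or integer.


Total error = bias^2 + variance + irreducible noise. So variance = 17/2 - 9/2 - 5/2 = 3/2.

3/2


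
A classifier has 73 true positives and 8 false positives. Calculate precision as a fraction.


Precision = TP / (TP + FP) = 73 / 81 = 73/81.

73/81


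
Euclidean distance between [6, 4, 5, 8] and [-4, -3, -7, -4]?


d = sqrt(sum of squared differences). (6--4)^2=100, (4--3)^2=49, (5--7)^2=144, (8--4)^2=144. Sum = 437.

sqrt(437)


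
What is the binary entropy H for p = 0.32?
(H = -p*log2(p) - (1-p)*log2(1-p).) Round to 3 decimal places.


H = -0.32*log2(0.32) - 0.68*log2(0.68) = 0.904.

0.904


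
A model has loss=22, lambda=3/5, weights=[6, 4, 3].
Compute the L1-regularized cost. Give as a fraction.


L1 norm = sum(|w|) = 13. J = 22 + 3/5 * 13 = 149/5.

149/5


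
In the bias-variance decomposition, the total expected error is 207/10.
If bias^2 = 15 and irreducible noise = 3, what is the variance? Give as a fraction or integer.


Total error = bias^2 + variance + irreducible noise. So variance = 207/10 - 15 - 3 = 27/10.

27/10


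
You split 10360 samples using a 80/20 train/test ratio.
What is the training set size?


Test set = 10360 * 20% = 2072. Training set = 10360 - 2072 = 8288.

8288


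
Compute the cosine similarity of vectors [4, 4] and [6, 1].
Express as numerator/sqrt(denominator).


dot = 28. |a|^2 = 32, |b|^2 = 37. cos = 28/sqrt(1184).

28/sqrt(1184)


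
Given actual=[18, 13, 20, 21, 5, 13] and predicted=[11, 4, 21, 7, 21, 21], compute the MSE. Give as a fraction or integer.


MSE = (1/6) * ((18-11)^2=49 + (13-4)^2=81 + (20-21)^2=1 + (21-7)^2=196 + (5-21)^2=256 + (13-21)^2=64). Sum = 647. MSE = 647/6.

647/6


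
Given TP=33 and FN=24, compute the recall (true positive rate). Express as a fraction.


Recall = TP / (TP + FN) = 33 / 57 = 11/19.

11/19


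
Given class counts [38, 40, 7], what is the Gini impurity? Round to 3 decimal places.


Total = 85. Proportions: 38/85, 40/85, 7/85. sum(p_i^2) = 0.4281. Gini = 1 - 0.4281 = 0.5719, which rounds to 0.572.

0.572


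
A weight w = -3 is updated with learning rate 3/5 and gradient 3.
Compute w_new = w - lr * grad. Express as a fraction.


w_new = -3 - 3/5 * 3 = -3 - 9/5 = -24/5.

-24/5


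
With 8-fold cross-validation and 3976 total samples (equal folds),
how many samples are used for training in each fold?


Each validation fold has 3976/8 = 497 samples. Training set = 3976 - 497 = 3479.

3479


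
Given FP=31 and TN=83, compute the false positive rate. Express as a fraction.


FPR = FP / (FP + TN) = 31 / 114 = 31/114.

31/114


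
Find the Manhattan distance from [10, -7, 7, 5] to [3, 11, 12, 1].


d = sum of absolute differences: |10-3|=7 + |-7-11|=18 + |7-12|=5 + |5-1|=4 = 34.

34


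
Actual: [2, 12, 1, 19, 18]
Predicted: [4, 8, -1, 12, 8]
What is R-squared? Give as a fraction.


Mean(y) = 52/5. SS_res = 173. SS_tot = 1466/5. R^2 = 1 - 173/(1466/5) = 601/1466.

601/1466


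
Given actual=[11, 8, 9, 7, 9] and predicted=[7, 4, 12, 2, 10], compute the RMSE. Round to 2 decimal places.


MSE = 13.4000. RMSE = sqrt(13.4000) = 3.66.

3.66


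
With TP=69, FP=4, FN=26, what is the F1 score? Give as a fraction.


Precision = 69/73 = 69/73. Recall = 69/95 = 69/95. F1 = 2*P*R/(P+R) = 23/28.

23/28


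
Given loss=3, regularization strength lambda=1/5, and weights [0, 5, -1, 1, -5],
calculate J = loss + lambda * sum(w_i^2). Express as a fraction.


L2 sq norm = sum(w^2) = 52. J = 3 + 1/5 * 52 = 67/5.

67/5


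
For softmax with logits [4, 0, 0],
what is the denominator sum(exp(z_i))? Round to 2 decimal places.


Denom = e^4=54.5982 + e^0=1.0000 + e^0=1.0000. Sum = 56.5982, which rounds to 56.60.

56.60


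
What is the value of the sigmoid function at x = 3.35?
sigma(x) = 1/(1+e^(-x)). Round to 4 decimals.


sigma(3.35) = 1/(1+e^(-3.35)) = 1/(1+0.035084) = 1/1.035084 = 0.9661.

0.9661


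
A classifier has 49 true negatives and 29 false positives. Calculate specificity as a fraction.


Specificity = TN / (TN + FP) = 49 / 78 = 49/78.

49/78


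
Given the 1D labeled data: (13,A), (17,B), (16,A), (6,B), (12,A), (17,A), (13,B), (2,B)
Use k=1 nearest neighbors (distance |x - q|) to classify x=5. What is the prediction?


Distances: |13-5|=8, |17-5|=12, |16-5|=11, |6-5|=1, |12-5|=7, |17-5|=12, |13-5|=8, |2-5|=3. 1 nearest: (6,B). Counts: {'B': 1}. Majority class: B.

B


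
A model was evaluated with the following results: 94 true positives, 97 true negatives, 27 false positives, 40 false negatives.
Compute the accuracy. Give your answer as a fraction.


Accuracy = (TP + TN) / (TP + TN + FP + FN) = (94 + 97) / 258 = 191/258.

191/258


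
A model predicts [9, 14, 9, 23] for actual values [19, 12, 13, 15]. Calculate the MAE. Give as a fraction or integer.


MAE = (1/4) * (|19-9|=10 + |12-14|=2 + |13-9|=4 + |15-23|=8). Sum = 24. MAE = 6.

6


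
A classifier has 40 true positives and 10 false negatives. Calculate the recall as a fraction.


Recall = TP / (TP + FN) = 40 / 50 = 4/5.

4/5


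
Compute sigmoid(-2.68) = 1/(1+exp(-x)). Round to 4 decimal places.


sigma(-2.68) = 1/(1+e^(2.68)) = 1/(1+14.585093) = 1/15.585093 = 0.0642.

0.0642


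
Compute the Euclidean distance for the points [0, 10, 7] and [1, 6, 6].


d = sqrt(sum of squared differences). (0-1)^2=1, (10-6)^2=16, (7-6)^2=1. Sum = 18.

sqrt(18)


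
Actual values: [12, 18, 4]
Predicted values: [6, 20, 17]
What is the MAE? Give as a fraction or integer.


MAE = (1/3) * (|12-6|=6 + |18-20|=2 + |4-17|=13). Sum = 21. MAE = 7.

7


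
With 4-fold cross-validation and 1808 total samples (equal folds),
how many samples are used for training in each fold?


Each validation fold has 1808/4 = 452 samples. Training set = 1808 - 452 = 1356.

1356


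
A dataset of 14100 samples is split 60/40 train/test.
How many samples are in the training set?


Test set = 14100 * 40% = 5640. Training set = 14100 - 5640 = 8460.

8460


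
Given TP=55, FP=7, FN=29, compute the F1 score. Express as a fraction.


Precision = 55/62 = 55/62. Recall = 55/84 = 55/84. F1 = 2*P*R/(P+R) = 55/73.

55/73


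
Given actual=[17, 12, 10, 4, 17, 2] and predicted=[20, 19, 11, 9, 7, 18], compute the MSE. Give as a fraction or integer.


MSE = (1/6) * ((17-20)^2=9 + (12-19)^2=49 + (10-11)^2=1 + (4-9)^2=25 + (17-7)^2=100 + (2-18)^2=256). Sum = 440. MSE = 220/3.

220/3


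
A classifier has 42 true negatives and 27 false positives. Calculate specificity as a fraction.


Specificity = TN / (TN + FP) = 42 / 69 = 14/23.

14/23


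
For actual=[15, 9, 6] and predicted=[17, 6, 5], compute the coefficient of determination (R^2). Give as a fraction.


Mean(y) = 10. SS_res = 14. SS_tot = 42. R^2 = 1 - 14/(42) = 2/3.

2/3


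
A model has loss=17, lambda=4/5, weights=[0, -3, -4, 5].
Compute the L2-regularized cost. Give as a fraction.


L2 sq norm = sum(w^2) = 50. J = 17 + 4/5 * 50 = 57.

57


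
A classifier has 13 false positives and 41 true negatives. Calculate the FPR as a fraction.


FPR = FP / (FP + TN) = 13 / 54 = 13/54.

13/54


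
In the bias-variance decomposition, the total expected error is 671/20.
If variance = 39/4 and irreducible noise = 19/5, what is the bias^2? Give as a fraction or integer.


Total error = bias^2 + variance + irreducible noise. So bias^2 = 671/20 - 39/4 - 19/5 = 20.

20


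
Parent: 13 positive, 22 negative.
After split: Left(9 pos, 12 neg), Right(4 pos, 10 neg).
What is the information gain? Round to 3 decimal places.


H(parent) = 0.9518. H(left) = 0.9852, H(right) = 0.8631. Weighted = (21/35)*0.9852 + (14/35)*0.8631 = 0.9364. IG = 0.9518 - 0.9364 = 0.0154, which rounds to 0.015.

0.015


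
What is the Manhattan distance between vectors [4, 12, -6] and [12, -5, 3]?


d = sum of absolute differences: |4-12|=8 + |12--5|=17 + |-6-3|=9 = 34.

34


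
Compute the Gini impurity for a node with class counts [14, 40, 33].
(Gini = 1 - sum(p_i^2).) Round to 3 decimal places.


Total = 87. Proportions: 14/87, 40/87, 33/87. sum(p_i^2) = 0.3812. Gini = 1 - 0.3812 = 0.6188, which rounds to 0.619.

0.619


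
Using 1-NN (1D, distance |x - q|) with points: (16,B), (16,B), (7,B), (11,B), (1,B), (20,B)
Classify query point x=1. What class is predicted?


Distances: |16-1|=15, |16-1|=15, |7-1|=6, |11-1|=10, |1-1|=0, |20-1|=19. 1 nearest: (1,B). Counts: {'B': 1}. Majority class: B.

B


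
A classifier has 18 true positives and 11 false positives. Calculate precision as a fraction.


Precision = TP / (TP + FP) = 18 / 29 = 18/29.

18/29


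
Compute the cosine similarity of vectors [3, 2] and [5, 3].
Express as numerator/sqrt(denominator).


dot = 21. |a|^2 = 13, |b|^2 = 34. cos = 21/sqrt(442).

21/sqrt(442)


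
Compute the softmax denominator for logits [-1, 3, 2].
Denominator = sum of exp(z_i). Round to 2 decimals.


Denom = e^-1=0.3679 + e^3=20.0855 + e^2=7.3891. Sum = 27.8425, which rounds to 27.84.

27.84


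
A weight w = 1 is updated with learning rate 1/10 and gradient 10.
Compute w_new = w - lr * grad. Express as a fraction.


w_new = 1 - 1/10 * 10 = 1 - 1 = 0.

0


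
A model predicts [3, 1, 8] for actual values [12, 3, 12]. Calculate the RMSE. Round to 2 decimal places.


MSE = 33.6667. RMSE = sqrt(33.6667) = 5.80.

5.80


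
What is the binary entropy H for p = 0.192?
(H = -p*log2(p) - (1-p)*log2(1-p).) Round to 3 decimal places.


H = -0.192*log2(0.192) - 0.808*log2(0.808) = 0.706.

0.706


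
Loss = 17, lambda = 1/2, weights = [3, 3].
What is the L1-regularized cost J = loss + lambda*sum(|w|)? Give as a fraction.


L1 norm = sum(|w|) = 6. J = 17 + 1/2 * 6 = 20.

20


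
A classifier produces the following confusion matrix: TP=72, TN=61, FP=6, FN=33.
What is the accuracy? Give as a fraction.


Accuracy = (TP + TN) / (TP + TN + FP + FN) = (72 + 61) / 172 = 133/172.

133/172


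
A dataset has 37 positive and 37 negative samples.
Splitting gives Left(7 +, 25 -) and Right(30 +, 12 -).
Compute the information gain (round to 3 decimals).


H(parent) = 1.0000. H(left) = 0.7579, H(right) = 0.8631. Weighted = (32/74)*0.7579 + (42/74)*0.8631 = 0.8176. IG = 1.0000 - 0.8176 = 0.1824, which rounds to 0.182.

0.182


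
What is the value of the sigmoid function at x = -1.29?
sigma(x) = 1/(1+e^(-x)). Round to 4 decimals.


sigma(-1.29) = 1/(1+e^(1.29)) = 1/(1+3.632787) = 1/4.632787 = 0.2159.

0.2159


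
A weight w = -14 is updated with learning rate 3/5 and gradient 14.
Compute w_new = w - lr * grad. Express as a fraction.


w_new = -14 - 3/5 * 14 = -14 - 42/5 = -112/5.

-112/5


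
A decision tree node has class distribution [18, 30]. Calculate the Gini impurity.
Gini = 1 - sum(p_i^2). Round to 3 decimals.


Total = 48. Proportions: 18/48, 30/48. sum(p_i^2) = 0.5312. Gini = 1 - 0.5312 = 0.4688, which rounds to 0.469.

0.469


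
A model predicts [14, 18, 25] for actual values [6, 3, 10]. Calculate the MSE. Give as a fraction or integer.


MSE = (1/3) * ((6-14)^2=64 + (3-18)^2=225 + (10-25)^2=225). Sum = 514. MSE = 514/3.

514/3


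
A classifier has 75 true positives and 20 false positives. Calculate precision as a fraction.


Precision = TP / (TP + FP) = 75 / 95 = 15/19.

15/19


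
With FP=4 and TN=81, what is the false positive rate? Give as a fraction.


FPR = FP / (FP + TN) = 4 / 85 = 4/85.

4/85


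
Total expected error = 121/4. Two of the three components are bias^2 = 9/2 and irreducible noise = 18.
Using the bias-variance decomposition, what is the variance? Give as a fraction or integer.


Total error = bias^2 + variance + irreducible noise. So variance = 121/4 - 9/2 - 18 = 31/4.

31/4


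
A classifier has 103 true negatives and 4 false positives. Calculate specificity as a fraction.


Specificity = TN / (TN + FP) = 103 / 107 = 103/107.

103/107


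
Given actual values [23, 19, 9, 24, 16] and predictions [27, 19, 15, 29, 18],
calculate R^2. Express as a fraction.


Mean(y) = 91/5. SS_res = 81. SS_tot = 734/5. R^2 = 1 - 81/(734/5) = 329/734.

329/734


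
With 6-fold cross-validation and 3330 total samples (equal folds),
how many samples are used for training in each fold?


Each validation fold has 3330/6 = 555 samples. Training set = 3330 - 555 = 2775.

2775


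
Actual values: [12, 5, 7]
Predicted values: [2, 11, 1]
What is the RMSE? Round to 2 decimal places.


MSE = 57.3333. RMSE = sqrt(57.3333) = 7.57.

7.57


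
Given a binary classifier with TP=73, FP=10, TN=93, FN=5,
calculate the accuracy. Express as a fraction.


Accuracy = (TP + TN) / (TP + TN + FP + FN) = (73 + 93) / 181 = 166/181.

166/181


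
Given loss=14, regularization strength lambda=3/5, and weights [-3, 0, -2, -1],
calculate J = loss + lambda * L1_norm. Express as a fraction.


L1 norm = sum(|w|) = 6. J = 14 + 3/5 * 6 = 88/5.

88/5


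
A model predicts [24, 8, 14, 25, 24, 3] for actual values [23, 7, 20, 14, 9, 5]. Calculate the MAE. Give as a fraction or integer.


MAE = (1/6) * (|23-24|=1 + |7-8|=1 + |20-14|=6 + |14-25|=11 + |9-24|=15 + |5-3|=2). Sum = 36. MAE = 6.

6


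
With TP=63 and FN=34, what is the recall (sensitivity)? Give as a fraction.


Recall = TP / (TP + FN) = 63 / 97 = 63/97.

63/97


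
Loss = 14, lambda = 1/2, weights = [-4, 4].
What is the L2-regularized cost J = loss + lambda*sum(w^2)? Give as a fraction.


L2 sq norm = sum(w^2) = 32. J = 14 + 1/2 * 32 = 30.

30


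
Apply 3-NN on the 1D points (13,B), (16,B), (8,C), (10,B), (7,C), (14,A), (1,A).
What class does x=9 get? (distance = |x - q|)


Distances: |13-9|=4, |16-9|=7, |8-9|=1, |10-9|=1, |7-9|=2, |14-9|=5, |1-9|=8. 3 nearest: (10,B), (8,C), (7,C). Counts: {'B': 1, 'C': 2}. Majority class: C.

C


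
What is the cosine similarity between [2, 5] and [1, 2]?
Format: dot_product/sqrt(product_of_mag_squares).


dot = 12. |a|^2 = 29, |b|^2 = 5. cos = 12/sqrt(145).

12/sqrt(145)


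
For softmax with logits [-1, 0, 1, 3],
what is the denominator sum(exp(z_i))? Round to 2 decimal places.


Denom = e^-1=0.3679 + e^0=1.0000 + e^1=2.7183 + e^3=20.0855. Sum = 24.1717, which rounds to 24.17.

24.17


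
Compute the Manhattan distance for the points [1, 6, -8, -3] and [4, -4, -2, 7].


d = sum of absolute differences: |1-4|=3 + |6--4|=10 + |-8--2|=6 + |-3-7|=10 = 29.

29


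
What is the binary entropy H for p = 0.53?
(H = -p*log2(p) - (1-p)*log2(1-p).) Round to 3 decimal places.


H = -0.53*log2(0.53) - 0.47*log2(0.47) = 0.997.

0.997


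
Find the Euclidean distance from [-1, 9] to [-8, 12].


d = sqrt(sum of squared differences). (-1--8)^2=49, (9-12)^2=9. Sum = 58.

sqrt(58)


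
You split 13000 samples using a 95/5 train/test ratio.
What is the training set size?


Test set = 13000 * 5% = 650. Training set = 13000 - 650 = 12350.

12350


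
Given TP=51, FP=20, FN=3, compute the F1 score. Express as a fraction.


Precision = 51/71 = 51/71. Recall = 51/54 = 17/18. F1 = 2*P*R/(P+R) = 102/125.

102/125


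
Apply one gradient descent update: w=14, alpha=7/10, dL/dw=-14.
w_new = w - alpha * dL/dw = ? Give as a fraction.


w_new = 14 - 7/10 * -14 = 14 - -49/5 = 119/5.

119/5


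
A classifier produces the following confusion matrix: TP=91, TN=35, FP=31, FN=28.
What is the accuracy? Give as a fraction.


Accuracy = (TP + TN) / (TP + TN + FP + FN) = (91 + 35) / 185 = 126/185.

126/185


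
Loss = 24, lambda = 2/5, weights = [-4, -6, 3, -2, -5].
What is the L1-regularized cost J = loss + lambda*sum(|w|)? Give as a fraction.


L1 norm = sum(|w|) = 20. J = 24 + 2/5 * 20 = 32.

32


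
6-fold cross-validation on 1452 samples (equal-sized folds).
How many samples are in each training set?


Each validation fold has 1452/6 = 242 samples. Training set = 1452 - 242 = 1210.

1210


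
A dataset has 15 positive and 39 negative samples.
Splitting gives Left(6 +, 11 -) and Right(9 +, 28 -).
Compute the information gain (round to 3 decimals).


H(parent) = 0.8524. H(left) = 0.9367, H(right) = 0.8004. Weighted = (17/54)*0.9367 + (37/54)*0.8004 = 0.8433. IG = 0.8524 - 0.8433 = 0.0091, which rounds to 0.009.

0.009


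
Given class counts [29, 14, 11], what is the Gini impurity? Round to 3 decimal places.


Total = 54. Proportions: 29/54, 14/54, 11/54. sum(p_i^2) = 0.3971. Gini = 1 - 0.3971 = 0.6029, which rounds to 0.603.

0.603


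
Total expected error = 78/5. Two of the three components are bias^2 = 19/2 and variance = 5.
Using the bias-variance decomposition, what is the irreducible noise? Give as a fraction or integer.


Total error = bias^2 + variance + irreducible noise. So irreducible noise = 78/5 - 19/2 - 5 = 11/10.

11/10


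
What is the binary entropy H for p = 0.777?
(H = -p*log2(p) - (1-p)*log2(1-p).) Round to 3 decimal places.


H = -0.777*log2(0.777) - 0.223*log2(0.223) = 0.766.

0.766


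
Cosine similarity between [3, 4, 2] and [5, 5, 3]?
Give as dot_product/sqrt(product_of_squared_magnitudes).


dot = 41. |a|^2 = 29, |b|^2 = 59. cos = 41/sqrt(1711).

41/sqrt(1711)


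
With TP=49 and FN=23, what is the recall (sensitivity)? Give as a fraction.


Recall = TP / (TP + FN) = 49 / 72 = 49/72.

49/72


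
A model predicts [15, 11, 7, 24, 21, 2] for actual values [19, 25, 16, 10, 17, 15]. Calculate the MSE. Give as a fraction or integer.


MSE = (1/6) * ((19-15)^2=16 + (25-11)^2=196 + (16-7)^2=81 + (10-24)^2=196 + (17-21)^2=16 + (15-2)^2=169). Sum = 674. MSE = 337/3.

337/3


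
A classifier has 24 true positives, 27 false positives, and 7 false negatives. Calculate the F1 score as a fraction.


Precision = 24/51 = 8/17. Recall = 24/31 = 24/31. F1 = 2*P*R/(P+R) = 24/41.

24/41


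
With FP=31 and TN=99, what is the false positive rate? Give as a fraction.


FPR = FP / (FP + TN) = 31 / 130 = 31/130.

31/130


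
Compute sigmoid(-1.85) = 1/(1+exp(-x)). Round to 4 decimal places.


sigma(-1.85) = 1/(1+e^(1.85)) = 1/(1+6.359820) = 1/7.359820 = 0.1359.

0.1359


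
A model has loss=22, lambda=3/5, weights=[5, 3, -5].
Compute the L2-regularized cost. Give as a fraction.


L2 sq norm = sum(w^2) = 59. J = 22 + 3/5 * 59 = 287/5.

287/5


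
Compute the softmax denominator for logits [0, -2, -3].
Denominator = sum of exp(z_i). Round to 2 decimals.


Denom = e^0=1.0000 + e^-2=0.1353 + e^-3=0.0498. Sum = 1.1851, which rounds to 1.19.

1.19


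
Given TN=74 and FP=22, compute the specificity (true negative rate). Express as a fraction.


Specificity = TN / (TN + FP) = 74 / 96 = 37/48.

37/48


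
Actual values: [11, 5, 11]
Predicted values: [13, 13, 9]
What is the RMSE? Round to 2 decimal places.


MSE = 24.0000. RMSE = sqrt(24.0000) = 4.90.

4.90


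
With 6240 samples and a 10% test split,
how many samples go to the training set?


Test set = 6240 * 10% = 624. Training set = 6240 - 624 = 5616.

5616


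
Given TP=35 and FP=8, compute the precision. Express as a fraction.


Precision = TP / (TP + FP) = 35 / 43 = 35/43.

35/43


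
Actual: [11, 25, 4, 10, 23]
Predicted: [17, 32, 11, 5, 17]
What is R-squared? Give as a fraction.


Mean(y) = 73/5. SS_res = 195. SS_tot = 1626/5. R^2 = 1 - 195/(1626/5) = 217/542.

217/542


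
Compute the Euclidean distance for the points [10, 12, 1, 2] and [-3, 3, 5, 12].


d = sqrt(sum of squared differences). (10--3)^2=169, (12-3)^2=81, (1-5)^2=16, (2-12)^2=100. Sum = 366.

sqrt(366)


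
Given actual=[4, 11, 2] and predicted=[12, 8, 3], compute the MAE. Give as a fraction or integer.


MAE = (1/3) * (|4-12|=8 + |11-8|=3 + |2-3|=1). Sum = 12. MAE = 4.

4


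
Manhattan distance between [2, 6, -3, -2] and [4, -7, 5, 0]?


d = sum of absolute differences: |2-4|=2 + |6--7|=13 + |-3-5|=8 + |-2-0|=2 = 25.

25


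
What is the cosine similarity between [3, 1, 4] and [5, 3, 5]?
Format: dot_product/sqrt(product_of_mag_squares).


dot = 38. |a|^2 = 26, |b|^2 = 59. cos = 38/sqrt(1534).

38/sqrt(1534)


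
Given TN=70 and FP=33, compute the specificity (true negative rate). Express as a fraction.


Specificity = TN / (TN + FP) = 70 / 103 = 70/103.

70/103


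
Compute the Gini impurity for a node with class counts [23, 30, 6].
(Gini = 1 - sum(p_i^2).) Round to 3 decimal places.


Total = 59. Proportions: 23/59, 30/59, 6/59. sum(p_i^2) = 0.4209. Gini = 1 - 0.4209 = 0.5791, which rounds to 0.579.

0.579


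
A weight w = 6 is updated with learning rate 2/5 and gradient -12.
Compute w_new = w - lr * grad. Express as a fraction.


w_new = 6 - 2/5 * -12 = 6 - -24/5 = 54/5.

54/5


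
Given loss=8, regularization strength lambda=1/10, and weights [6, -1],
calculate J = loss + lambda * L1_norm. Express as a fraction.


L1 norm = sum(|w|) = 7. J = 8 + 1/10 * 7 = 87/10.

87/10


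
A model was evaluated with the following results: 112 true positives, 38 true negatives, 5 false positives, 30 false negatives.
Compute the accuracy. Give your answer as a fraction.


Accuracy = (TP + TN) / (TP + TN + FP + FN) = (112 + 38) / 185 = 30/37.

30/37


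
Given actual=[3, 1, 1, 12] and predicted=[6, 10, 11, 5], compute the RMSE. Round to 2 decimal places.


MSE = 59.7500. RMSE = sqrt(59.7500) = 7.73.

7.73


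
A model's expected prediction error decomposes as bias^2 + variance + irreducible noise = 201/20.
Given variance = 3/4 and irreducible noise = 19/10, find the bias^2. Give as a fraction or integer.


Total error = bias^2 + variance + irreducible noise. So bias^2 = 201/20 - 3/4 - 19/10 = 37/5.

37/5


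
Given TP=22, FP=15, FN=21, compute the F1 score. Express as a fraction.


Precision = 22/37 = 22/37. Recall = 22/43 = 22/43. F1 = 2*P*R/(P+R) = 11/20.

11/20


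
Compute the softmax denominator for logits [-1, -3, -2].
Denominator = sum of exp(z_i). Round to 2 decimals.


Denom = e^-1=0.3679 + e^-3=0.0498 + e^-2=0.1353. Sum = 0.5530, which rounds to 0.55.

0.55


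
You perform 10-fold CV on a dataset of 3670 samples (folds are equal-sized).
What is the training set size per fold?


Each validation fold has 3670/10 = 367 samples. Training set = 3670 - 367 = 3303.

3303


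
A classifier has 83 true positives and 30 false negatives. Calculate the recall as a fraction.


Recall = TP / (TP + FN) = 83 / 113 = 83/113.

83/113


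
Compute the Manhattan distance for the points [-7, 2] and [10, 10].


d = sum of absolute differences: |-7-10|=17 + |2-10|=8 = 25.

25


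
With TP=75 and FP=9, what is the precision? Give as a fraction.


Precision = TP / (TP + FP) = 75 / 84 = 25/28.

25/28


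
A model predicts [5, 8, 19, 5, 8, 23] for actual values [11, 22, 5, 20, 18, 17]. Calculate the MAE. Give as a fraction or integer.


MAE = (1/6) * (|11-5|=6 + |22-8|=14 + |5-19|=14 + |20-5|=15 + |18-8|=10 + |17-23|=6). Sum = 65. MAE = 65/6.

65/6


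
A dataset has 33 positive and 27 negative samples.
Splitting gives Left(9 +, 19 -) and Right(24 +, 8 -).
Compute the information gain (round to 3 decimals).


H(parent) = 0.9928. H(left) = 0.9059, H(right) = 0.8113. Weighted = (28/60)*0.9059 + (32/60)*0.8113 = 0.8554. IG = 0.9928 - 0.8554 = 0.1374, which rounds to 0.137.

0.137


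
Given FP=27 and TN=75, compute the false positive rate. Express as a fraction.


FPR = FP / (FP + TN) = 27 / 102 = 9/34.

9/34


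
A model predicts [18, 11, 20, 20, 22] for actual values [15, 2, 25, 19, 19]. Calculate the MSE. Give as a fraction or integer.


MSE = (1/5) * ((15-18)^2=9 + (2-11)^2=81 + (25-20)^2=25 + (19-20)^2=1 + (19-22)^2=9). Sum = 125. MSE = 25.

25


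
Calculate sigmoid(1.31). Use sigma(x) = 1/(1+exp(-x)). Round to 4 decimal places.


sigma(1.31) = 1/(1+e^(-1.31)) = 1/(1+0.269820) = 1/1.269820 = 0.7875.

0.7875


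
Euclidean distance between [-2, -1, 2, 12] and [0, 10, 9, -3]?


d = sqrt(sum of squared differences). (-2-0)^2=4, (-1-10)^2=121, (2-9)^2=49, (12--3)^2=225. Sum = 399.

sqrt(399)


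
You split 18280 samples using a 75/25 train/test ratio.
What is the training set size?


Test set = 18280 * 25% = 4570. Training set = 18280 - 4570 = 13710.

13710


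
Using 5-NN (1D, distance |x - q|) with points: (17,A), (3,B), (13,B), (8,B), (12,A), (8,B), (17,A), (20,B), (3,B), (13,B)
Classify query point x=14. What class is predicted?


Distances: |17-14|=3, |3-14|=11, |13-14|=1, |8-14|=6, |12-14|=2, |8-14|=6, |17-14|=3, |20-14|=6, |3-14|=11, |13-14|=1. 5 nearest: (13,B), (13,B), (12,A), (17,A), (17,A). Counts: {'B': 2, 'A': 3}. Majority class: A.

A


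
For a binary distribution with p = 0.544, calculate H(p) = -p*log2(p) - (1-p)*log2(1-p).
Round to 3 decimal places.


H = -0.544*log2(0.544) - 0.456*log2(0.456) = 0.994.

0.994


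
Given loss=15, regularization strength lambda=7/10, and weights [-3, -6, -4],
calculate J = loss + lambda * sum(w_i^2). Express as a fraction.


L2 sq norm = sum(w^2) = 61. J = 15 + 7/10 * 61 = 577/10.

577/10


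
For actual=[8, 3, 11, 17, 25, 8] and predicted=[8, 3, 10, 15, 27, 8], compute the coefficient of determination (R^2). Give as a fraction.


Mean(y) = 12. SS_res = 9. SS_tot = 308. R^2 = 1 - 9/(308) = 299/308.

299/308


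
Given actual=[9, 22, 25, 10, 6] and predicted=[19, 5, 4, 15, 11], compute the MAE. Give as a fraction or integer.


MAE = (1/5) * (|9-19|=10 + |22-5|=17 + |25-4|=21 + |10-15|=5 + |6-11|=5). Sum = 58. MAE = 58/5.

58/5


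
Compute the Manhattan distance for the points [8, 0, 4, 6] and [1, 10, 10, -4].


d = sum of absolute differences: |8-1|=7 + |0-10|=10 + |4-10|=6 + |6--4|=10 = 33.

33


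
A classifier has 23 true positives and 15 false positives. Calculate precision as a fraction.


Precision = TP / (TP + FP) = 23 / 38 = 23/38.

23/38
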